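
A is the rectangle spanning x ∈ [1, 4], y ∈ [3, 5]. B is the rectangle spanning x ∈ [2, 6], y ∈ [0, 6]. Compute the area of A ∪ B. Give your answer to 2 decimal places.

26.00

By inclusion–exclusion:
Individual areas: |A| = 6, |B| = 24.
|A∩B|: x∈[2,4], y∈[3,5] → 2·2 = 4.
|A ∪ B| = 30 − 4 = 26.00.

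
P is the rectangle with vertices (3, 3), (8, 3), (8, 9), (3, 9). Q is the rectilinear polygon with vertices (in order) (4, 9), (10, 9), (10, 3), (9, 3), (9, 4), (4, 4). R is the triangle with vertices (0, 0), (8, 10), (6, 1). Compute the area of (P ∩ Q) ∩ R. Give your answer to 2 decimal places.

The region (P ∩ Q) ∩ R is the polygon with vertices (4,4), (4,5), (7.2,9), (7.778,9), (6.667,4).
By the shoelace formula its area is 9.71.

9.71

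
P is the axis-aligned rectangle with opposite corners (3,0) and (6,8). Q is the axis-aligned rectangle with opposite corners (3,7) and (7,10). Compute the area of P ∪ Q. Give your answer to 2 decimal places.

33.00

By inclusion–exclusion:
Individual areas: |P| = 24, |Q| = 12.
|P∩Q|: x∈[3,6], y∈[7,8] → 3·1 = 3.
|P ∪ Q| = 36 − 3 = 33.00.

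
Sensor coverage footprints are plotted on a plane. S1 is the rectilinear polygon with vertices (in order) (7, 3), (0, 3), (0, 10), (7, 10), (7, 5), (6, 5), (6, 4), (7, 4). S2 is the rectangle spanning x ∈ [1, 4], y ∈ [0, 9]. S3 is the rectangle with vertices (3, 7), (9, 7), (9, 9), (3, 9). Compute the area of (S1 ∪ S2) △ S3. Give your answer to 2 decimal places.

|S1 ∪ S2| = 57.
|(S1 ∪ S2) ∩ S3| = 8.
|(S1 ∪ S2) △ S3| = 57 + 12 − 16 = 53.00.

53.00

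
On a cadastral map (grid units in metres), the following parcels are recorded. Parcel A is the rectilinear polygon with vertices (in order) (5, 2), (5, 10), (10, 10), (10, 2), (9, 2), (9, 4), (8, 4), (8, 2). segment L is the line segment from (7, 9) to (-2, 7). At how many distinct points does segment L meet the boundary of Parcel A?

1

The segment meets the boundary at (5,8.556).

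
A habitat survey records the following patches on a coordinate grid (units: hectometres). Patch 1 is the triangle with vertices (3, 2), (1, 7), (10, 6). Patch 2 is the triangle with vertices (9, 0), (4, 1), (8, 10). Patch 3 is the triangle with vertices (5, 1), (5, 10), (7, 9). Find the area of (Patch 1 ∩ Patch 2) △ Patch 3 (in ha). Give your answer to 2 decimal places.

12.83

|Patch 1 ∩ Patch 2| = 5.3856.
|(Patch 1 ∩ Patch 2) ∩ Patch 3| = 0.7768.
|(Patch 1 ∩ Patch 2) △ Patch 3| = 5.3856 + 9 − 1.5536 = 12.83.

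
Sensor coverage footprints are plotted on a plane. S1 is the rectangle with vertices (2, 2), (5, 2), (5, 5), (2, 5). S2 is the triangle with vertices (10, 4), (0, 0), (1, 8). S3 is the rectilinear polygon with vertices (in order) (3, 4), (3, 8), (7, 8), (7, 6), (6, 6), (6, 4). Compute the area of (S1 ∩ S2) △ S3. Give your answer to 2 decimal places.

|S1 ∩ S2| = 9.
|(S1 ∩ S2) ∩ S3| = 2.
|(S1 ∩ S2) △ S3| = 9 + 14 − 4 = 19.00.

19.00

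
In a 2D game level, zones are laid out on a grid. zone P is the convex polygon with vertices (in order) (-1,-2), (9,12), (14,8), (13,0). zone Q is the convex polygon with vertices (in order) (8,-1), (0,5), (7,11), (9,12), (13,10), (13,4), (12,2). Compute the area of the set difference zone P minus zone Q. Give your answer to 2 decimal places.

30.92

|zone P| = 110, |zone P∩zone Q| = 79.0801.
|zone P ∖ zone Q| = |zone P| − |zone P∩zone Q| = 110 − 79.0801 = 30.92.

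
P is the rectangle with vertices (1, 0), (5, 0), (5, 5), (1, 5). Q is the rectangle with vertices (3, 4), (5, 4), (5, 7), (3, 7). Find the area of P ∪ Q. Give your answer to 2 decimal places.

By inclusion–exclusion:
Individual areas: |P| = 20, |Q| = 6.
|P∩Q|: x∈[3,5], y∈[4,5] → 2·1 = 2.
|P ∪ Q| = 26 − 2 = 24.00.

24.00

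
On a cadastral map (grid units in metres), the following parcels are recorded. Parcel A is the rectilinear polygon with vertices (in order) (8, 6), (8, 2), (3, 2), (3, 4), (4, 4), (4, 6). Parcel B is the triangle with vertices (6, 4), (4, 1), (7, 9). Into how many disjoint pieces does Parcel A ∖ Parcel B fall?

Parcel A ∖ Parcel B splits into 2 disjoint pieces (area 8.9333, area 6.5).

2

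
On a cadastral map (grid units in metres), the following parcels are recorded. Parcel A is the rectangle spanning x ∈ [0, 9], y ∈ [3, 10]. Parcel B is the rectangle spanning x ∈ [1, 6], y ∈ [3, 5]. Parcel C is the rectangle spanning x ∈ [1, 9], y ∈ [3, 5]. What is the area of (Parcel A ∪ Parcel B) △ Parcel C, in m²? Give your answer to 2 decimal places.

47.00

|Parcel A ∪ Parcel B| = 63.
|(Parcel A ∪ Parcel B) ∩ Parcel C| = 16.
|(Parcel A ∪ Parcel B) △ Parcel C| = 63 + 16 − 32 = 47.00.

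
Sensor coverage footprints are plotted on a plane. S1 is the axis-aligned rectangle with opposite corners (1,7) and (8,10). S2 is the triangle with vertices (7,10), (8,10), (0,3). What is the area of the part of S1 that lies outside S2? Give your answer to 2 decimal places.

|S1| = 21, |S1∩S2| = 2.3571.
|S1 ∖ S2| = |S1| − |S1∩S2| = 21 − 2.3571 = 18.64.

18.64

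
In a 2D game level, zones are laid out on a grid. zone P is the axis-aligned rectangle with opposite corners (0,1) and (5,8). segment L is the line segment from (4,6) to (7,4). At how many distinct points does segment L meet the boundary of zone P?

The segment meets the boundary at (5,5.333).

1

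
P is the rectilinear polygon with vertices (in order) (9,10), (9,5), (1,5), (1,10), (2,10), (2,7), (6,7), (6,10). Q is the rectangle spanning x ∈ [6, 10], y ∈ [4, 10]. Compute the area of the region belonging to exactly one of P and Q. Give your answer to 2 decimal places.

22.00

|P| = 28, |Q| = 24, |P∩Q| = 15.
|P △ Q| = |P| + |Q| − 2·|P∩Q| = 28 + 24 − 30 = 22.00.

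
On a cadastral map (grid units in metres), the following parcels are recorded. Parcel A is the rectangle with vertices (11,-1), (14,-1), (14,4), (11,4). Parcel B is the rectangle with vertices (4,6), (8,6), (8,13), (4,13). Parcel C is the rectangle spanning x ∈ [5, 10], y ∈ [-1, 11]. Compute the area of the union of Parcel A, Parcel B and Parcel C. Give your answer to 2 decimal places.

88.00

By inclusion–exclusion:
Individual areas: |Parcel A| = 15, |Parcel B| = 28, |Parcel C| = 60.
|Parcel A∩Parcel B| = 0 (no overlap).
|Parcel A∩Parcel C| = 0 (no overlap).
|Parcel B∩Parcel C|: x∈[5,8], y∈[6,11] → 3·5 = 15.
|Parcel A∩Parcel B∩Parcel C| = 0.
|Parcel A ∪ Parcel B ∪ Parcel C| = 103 − 15 + 0 = 88.00.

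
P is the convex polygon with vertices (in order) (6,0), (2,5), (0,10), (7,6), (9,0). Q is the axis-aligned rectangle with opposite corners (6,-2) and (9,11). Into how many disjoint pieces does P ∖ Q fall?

P ∖ Q is a single connected region.

1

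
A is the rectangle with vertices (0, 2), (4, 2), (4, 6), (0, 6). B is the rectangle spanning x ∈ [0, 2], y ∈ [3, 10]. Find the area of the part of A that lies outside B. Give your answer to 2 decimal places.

|A∩B|: x∈[0,2], y∈[3,6] → 2·3 = 6.
|A| = 16.
|A ∖ B| = |A| − |A∩B| = 16 − 6 = 10.00.

10.00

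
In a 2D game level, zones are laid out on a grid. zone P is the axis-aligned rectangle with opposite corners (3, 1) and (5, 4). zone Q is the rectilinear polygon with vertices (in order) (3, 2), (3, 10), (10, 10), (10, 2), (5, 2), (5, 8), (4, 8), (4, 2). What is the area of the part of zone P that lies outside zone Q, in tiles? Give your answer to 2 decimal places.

4.00

|zone P| = 6, |zone P∩zone Q| = 2.
|zone P ∖ zone Q| = |zone P| − |zone P∩zone Q| = 6 − 2 = 4.00.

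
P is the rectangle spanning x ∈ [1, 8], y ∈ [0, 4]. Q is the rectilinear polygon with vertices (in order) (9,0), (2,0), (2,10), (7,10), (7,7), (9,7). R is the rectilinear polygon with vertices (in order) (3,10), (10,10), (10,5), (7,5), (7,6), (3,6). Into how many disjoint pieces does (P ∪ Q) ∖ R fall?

1

(P ∪ Q) ∖ R is a single connected region.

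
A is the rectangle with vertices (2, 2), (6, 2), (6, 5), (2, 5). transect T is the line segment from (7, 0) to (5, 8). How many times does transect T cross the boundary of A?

2

The segment meets the boundary at (5.75,5), (6,4).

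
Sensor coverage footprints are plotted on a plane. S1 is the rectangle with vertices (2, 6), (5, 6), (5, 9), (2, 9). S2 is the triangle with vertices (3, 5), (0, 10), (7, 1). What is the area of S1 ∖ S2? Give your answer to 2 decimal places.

|S1| = 9, |S1∩S2| = 0.6603.
|S1 ∖ S2| = |S1| − |S1∩S2| = 9 − 0.6603 = 8.34.

8.34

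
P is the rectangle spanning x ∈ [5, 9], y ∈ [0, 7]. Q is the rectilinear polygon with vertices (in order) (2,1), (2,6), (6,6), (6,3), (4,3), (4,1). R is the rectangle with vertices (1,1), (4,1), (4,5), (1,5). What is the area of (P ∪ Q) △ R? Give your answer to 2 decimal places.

|P ∪ Q| = 41.
|(P ∪ Q) ∩ R| = 8.
|(P ∪ Q) △ R| = 41 + 12 − 16 = 37.00.

37.00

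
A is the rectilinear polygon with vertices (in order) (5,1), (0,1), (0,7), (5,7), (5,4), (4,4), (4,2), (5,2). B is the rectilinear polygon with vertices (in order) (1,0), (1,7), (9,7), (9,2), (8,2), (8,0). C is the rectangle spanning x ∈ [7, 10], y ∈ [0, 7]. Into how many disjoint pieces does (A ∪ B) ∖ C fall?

(A ∪ B) ∖ C is a single connected region.

1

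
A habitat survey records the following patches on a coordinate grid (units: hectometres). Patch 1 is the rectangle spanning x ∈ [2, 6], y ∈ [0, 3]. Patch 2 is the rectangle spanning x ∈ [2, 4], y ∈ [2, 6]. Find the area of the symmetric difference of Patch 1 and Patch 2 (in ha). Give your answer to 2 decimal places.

|Patch 1∩Patch 2|: x∈[2,4], y∈[2,3] → 2·1 = 2.
|Patch 1 △ Patch 2| = |Patch 1| + |Patch 2| − 2·|Patch 1∩Patch 2| = 12 + 8 − 4 = 16.00.

16.00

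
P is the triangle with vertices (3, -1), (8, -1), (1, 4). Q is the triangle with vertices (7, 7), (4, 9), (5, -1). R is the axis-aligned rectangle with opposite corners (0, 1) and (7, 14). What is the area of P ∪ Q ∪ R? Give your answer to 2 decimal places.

By inclusion–exclusion:
Individual areas: |P| = 12.5, |Q| = 14, |R| = 91.
|P∩Q| = 0.7343.
|P∩R| = 4.5.
|Q∩R| = 13.3.
|P∩Q∩R| = 0.0615.
|P ∪ Q ∪ R| = 117.5 − 18.5343 + 0.0615 = 99.03.

99.03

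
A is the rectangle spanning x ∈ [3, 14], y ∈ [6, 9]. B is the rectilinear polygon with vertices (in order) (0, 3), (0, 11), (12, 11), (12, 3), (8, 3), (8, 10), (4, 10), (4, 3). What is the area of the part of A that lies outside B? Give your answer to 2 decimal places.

|A| = 33, |A∩B| = 15.
|A ∖ B| = |A| − |A∩B| = 33 − 15 = 18.00.

18.00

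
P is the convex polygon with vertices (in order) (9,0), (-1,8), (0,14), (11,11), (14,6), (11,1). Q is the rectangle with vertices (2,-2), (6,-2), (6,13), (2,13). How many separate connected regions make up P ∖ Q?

P ∖ Q splits into 2 disjoint pieces (area 68.8091, area 18.4333).

2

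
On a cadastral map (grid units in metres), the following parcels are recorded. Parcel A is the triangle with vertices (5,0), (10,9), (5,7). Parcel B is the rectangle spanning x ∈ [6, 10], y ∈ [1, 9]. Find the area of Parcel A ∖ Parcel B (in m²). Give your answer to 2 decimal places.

6.30

|Parcel A| = 17.5, |Parcel A∩Parcel B| = 11.2.
|Parcel A ∖ Parcel B| = |Parcel A| − |Parcel A∩Parcel B| = 17.5 − 11.2 = 6.30.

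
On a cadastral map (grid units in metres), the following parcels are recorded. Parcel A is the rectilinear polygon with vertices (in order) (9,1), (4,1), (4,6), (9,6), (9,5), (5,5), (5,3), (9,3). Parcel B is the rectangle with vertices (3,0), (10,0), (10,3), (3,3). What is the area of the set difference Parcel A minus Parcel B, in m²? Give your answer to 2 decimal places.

|Parcel A| = 17, |Parcel A∩Parcel B| = 10.
|Parcel A ∖ Parcel B| = |Parcel A| − |Parcel A∩Parcel B| = 17 − 10 = 7.00.

7.00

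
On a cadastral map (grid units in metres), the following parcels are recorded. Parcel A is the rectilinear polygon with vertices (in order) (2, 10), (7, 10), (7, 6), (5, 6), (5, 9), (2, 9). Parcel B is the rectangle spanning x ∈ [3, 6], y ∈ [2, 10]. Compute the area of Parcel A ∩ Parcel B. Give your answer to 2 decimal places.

6.00

The intersection is the polygon with vertices (6,10), (6,6), (5,6), (5,9), (3,9), (3,10).
By the shoelace formula its area is 6.00.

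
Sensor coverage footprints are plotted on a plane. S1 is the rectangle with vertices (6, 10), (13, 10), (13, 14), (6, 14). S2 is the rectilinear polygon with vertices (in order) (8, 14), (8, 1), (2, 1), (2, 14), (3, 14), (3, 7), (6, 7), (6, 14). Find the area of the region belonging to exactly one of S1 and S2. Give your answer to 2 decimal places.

|S1| = 28, |S2| = 57, |S1∩S2| = 8.
|S1 △ S2| = |S1| + |S2| − 2·|S1∩S2| = 28 + 57 − 16 = 69.00.

69.00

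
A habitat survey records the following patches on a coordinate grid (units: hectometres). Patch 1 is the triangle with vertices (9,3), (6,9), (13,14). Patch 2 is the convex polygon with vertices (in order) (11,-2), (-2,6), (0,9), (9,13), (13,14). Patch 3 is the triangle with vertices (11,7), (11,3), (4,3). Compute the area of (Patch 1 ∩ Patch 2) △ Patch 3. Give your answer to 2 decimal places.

35.58

|Patch 1 ∩ Patch 2| = 28.5.
|(Patch 1 ∩ Patch 2) ∩ Patch 3| = 3.4608.
|(Patch 1 ∩ Patch 2) △ Patch 3| = 28.5 + 14 − 6.9217 = 35.58.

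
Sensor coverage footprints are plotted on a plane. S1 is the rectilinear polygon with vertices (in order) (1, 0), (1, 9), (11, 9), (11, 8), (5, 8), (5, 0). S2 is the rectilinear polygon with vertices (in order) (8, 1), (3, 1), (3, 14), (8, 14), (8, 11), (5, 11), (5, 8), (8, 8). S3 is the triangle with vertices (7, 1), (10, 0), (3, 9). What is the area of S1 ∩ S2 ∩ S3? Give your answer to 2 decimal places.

The intersection is the polygon with vertices (5,5), (3,9), (5,6.429).
By the shoelace formula its area is 1.43.

1.43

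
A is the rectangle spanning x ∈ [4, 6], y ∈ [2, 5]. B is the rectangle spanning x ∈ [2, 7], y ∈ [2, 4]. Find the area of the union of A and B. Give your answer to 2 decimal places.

12.00

By inclusion–exclusion:
Individual areas: |A| = 6, |B| = 10.
|A∩B|: x∈[4,6], y∈[2,4] → 2·2 = 4.
|A ∪ B| = 16 − 4 = 12.00.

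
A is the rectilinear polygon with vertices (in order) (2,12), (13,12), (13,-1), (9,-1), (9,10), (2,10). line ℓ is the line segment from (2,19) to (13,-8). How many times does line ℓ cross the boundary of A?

4

The segment meets the boundary at (10.148,-1), (9,1.818), (5.667,10), (4.852,12).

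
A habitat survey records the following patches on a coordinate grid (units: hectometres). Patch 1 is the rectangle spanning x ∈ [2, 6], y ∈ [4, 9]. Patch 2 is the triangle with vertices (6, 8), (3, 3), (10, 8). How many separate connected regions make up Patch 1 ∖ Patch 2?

2

Patch 1 ∖ Patch 2 splits into 2 disjoint pieces (area 0.9143, area 15.2).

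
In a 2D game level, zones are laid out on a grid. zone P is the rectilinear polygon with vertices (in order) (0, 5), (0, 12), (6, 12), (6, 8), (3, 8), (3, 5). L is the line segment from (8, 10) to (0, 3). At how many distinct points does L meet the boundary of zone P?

The segment meets the boundary at (2.286,5), (5.714,8), (3,5.625), (6,8.25).

4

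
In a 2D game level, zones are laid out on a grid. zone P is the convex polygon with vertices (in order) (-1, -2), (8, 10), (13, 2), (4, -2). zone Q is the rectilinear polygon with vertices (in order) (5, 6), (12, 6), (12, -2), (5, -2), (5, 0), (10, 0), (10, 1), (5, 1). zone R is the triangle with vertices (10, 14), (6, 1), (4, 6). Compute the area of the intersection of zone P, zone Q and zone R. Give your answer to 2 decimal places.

The intersection is the polygon with vertices (5,6), (7.538,6), (6,1), (5,3.5).
By the shoelace formula its area is 7.60.

7.60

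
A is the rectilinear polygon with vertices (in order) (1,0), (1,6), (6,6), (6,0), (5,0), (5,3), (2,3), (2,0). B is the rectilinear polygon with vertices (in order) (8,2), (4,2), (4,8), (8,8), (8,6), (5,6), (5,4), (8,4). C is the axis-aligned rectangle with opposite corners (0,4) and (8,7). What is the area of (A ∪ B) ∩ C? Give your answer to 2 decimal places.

14.00

|A ∪ B| = 34.
|(A ∪ B) ∩ C| = 14.00.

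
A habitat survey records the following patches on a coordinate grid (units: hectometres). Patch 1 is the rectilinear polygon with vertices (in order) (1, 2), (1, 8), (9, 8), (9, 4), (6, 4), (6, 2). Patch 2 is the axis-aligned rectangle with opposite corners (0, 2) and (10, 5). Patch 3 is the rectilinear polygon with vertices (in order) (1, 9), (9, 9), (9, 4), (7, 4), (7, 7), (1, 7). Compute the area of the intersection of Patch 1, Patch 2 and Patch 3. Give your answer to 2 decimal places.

2.00

The intersection is the polygon with vertices (9,5), (9,4), (7,4), (7,5).
By the shoelace formula its area is 2.00.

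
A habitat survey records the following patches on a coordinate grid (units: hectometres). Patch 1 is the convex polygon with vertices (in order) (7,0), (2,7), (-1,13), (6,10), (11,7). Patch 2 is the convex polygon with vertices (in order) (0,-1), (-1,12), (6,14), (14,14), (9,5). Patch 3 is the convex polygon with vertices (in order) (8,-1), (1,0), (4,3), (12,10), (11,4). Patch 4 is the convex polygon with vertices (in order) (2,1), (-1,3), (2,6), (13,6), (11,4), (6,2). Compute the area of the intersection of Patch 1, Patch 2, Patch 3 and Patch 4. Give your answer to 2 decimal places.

The intersection is the polygon with vertices (9,5), (5.226,2.484), (4.527,3.462), (7.429,6), (9.556,6).
By the shoelace formula its area is 7.23.

7.23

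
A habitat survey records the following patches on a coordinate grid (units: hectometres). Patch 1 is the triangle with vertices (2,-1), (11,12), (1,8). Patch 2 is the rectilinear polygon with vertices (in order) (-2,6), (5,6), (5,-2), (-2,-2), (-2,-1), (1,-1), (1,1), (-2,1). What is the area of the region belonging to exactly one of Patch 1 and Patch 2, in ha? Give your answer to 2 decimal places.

|Patch 1| = 47, |Patch 2| = 50, |Patch 1∩Patch 2| = 17.2222.
|Patch 1 △ Patch 2| = |Patch 1| + |Patch 2| − 2·|Patch 1∩Patch 2| = 47 + 50 − 34.4444 = 62.56.

62.56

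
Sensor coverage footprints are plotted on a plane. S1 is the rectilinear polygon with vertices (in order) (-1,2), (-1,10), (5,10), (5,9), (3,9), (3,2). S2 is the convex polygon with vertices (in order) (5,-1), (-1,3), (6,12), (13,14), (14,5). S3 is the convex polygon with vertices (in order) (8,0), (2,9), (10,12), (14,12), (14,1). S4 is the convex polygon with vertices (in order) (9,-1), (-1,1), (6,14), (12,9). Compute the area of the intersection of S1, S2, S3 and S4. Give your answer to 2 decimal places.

1.01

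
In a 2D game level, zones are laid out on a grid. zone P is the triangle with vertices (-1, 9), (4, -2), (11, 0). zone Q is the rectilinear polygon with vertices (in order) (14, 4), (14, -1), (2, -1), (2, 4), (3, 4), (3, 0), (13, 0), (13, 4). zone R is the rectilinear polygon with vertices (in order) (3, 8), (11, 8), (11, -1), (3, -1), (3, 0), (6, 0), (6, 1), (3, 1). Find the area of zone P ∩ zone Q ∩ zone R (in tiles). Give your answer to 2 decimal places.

5.93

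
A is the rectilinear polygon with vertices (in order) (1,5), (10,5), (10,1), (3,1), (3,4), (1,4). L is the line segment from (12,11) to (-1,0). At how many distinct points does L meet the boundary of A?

The segment meets the boundary at (3,3.385), (4.909,5).

2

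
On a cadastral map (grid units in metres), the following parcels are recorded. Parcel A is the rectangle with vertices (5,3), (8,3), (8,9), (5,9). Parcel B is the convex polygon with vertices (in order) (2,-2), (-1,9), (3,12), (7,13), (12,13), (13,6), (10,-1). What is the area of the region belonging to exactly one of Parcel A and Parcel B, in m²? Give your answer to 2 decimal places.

|Parcel A| = 18, |Parcel B| = 160.5, |Parcel A∩Parcel B| = 18.
|Parcel A △ Parcel B| = |Parcel A| + |Parcel B| − 2·|Parcel A∩Parcel B| = 18 + 160.5 − 36 = 142.50.

142.50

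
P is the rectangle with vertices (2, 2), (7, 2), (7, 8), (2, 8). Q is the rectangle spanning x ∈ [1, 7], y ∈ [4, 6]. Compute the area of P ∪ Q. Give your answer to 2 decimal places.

32.00

By inclusion–exclusion:
Individual areas: |P| = 30, |Q| = 12.
|P∩Q|: x∈[2,7], y∈[4,6] → 5·2 = 10.
|P ∪ Q| = 42 − 10 = 32.00.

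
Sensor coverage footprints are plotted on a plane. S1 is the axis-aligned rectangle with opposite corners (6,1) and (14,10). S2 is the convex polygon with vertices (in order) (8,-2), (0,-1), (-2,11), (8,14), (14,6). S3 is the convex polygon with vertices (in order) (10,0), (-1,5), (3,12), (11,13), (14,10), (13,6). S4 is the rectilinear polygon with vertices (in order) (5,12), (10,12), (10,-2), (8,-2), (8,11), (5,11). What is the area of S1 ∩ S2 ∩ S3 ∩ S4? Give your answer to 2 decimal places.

The intersection is the polygon with vertices (10,10), (10,1), (8,1), (8,10).
By the shoelace formula its area is 18.00.

18.00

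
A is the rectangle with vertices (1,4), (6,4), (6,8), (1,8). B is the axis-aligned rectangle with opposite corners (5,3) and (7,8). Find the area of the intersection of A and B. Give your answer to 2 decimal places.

4.00

|A∩B|: x∈[5,6], y∈[4,8] → 1·4 = 4.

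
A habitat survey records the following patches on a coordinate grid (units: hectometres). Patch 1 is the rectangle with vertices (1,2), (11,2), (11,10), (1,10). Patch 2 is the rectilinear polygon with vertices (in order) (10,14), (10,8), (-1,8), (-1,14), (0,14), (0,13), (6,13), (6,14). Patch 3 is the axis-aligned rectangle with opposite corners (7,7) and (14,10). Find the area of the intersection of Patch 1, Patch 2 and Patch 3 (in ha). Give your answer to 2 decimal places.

The intersection is the polygon with vertices (10,10), (10,8), (7,8), (7,10).
By the shoelace formula its area is 6.00.

6.00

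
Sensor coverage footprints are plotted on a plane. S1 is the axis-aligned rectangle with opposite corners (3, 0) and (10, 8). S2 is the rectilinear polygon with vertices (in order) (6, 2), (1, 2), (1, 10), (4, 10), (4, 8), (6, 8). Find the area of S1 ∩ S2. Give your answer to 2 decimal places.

The intersection is the polygon with vertices (6,8), (6,2), (3,2), (3,8), (4,8).
By the shoelace formula its area is 18.00.

18.00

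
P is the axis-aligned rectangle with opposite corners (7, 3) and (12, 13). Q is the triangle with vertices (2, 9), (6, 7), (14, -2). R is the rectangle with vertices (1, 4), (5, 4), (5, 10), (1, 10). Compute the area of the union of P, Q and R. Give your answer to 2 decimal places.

79.55

By inclusion–exclusion:
Individual areas: |P| = 50, |Q| = 10, |R| = 24.
|P∩Q| = 2.5789.
|P∩R| = 0 (no overlap).
|Q∩R| = 1.875.
|P∩Q∩R| = 0.
|P ∪ Q ∪ R| = 84 − 4.4539 + 0 = 79.55.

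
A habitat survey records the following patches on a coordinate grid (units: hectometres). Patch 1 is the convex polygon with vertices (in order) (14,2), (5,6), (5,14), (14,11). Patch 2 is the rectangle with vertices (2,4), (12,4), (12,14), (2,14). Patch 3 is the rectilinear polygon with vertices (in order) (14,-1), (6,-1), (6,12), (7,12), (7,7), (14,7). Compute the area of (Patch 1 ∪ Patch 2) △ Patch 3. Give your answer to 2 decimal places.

121.17

|Patch 1 ∪ Patch 2| = 119.1667.
|(Patch 1 ∪ Patch 2) ∩ Patch 3| = 33.5.
|(Patch 1 ∪ Patch 2) △ Patch 3| = 119.1667 + 69 − 67 = 121.17.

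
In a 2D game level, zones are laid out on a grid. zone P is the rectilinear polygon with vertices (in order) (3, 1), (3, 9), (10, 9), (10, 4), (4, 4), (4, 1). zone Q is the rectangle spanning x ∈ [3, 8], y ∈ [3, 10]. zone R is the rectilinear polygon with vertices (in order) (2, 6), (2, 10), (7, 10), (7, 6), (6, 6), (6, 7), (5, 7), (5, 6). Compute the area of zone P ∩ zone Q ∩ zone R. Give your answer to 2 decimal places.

The intersection is the polygon with vertices (7,9), (7,6), (6,6), (6,7), (5,7), (5,6), (3,6), (3,9).
By the shoelace formula its area is 11.00.

11.00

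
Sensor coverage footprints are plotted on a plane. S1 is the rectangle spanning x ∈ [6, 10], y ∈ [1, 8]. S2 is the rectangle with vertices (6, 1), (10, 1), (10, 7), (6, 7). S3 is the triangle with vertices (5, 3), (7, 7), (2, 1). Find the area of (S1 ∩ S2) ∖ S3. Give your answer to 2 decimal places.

23.60

|S1 ∩ S2| = 24.
|(S1 ∩ S2) ∩ S3| = 0.4.
|(S1 ∩ S2) ∖ S3| = 24 − 0.4 = 23.60.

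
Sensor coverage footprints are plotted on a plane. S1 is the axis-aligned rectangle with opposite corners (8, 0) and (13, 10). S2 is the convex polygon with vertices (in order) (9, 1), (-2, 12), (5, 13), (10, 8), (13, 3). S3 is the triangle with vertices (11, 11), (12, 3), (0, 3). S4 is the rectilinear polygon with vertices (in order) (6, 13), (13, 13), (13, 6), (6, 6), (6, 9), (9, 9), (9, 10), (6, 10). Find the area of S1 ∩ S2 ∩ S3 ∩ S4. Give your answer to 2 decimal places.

6.68

The intersection is the polygon with vertices (11.2,6), (8,6), (8,8.818), (8.25,9), (9,9), (10,8).
By the shoelace formula its area is 6.68.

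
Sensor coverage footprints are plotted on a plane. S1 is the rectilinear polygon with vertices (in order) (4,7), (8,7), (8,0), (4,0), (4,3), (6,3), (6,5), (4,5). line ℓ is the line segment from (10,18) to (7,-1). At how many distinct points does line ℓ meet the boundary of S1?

2

The segment meets the boundary at (7.158,0), (8,5.333).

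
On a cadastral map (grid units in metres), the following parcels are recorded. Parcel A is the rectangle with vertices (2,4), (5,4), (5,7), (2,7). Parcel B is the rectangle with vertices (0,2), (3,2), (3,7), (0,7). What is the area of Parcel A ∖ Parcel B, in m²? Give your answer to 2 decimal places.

6.00

|Parcel A∩Parcel B|: x∈[2,3], y∈[4,7] → 1·3 = 3.
|Parcel A| = 9.
|Parcel A ∖ Parcel B| = |Parcel A| − |Parcel A∩Parcel B| = 9 − 3 = 6.00.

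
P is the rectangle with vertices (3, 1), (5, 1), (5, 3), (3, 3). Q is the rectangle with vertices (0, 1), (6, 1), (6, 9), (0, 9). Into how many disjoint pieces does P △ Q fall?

1

P △ Q is a single connected region.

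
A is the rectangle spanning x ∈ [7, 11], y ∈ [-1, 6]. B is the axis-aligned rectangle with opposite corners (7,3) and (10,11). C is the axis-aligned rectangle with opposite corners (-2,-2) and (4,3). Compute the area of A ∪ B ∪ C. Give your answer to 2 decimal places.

By inclusion–exclusion:
Individual areas: |A| = 28, |B| = 24, |C| = 30.
|A∩B|: x∈[7,10], y∈[3,6] → 3·3 = 9.
|A∩C| = 0 (no overlap).
|B∩C| = 0 (no overlap).
|A∩B∩C| = 0.
|A ∪ B ∪ C| = 82 − 9 + 0 = 73.00.

73.00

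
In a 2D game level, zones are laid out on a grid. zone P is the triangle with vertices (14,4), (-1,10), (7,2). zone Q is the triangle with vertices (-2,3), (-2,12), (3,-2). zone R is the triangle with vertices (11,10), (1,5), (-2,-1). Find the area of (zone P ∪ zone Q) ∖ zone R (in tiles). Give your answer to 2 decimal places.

49.15

|zone P ∪ zone Q| = 58.5.
|(zone P ∪ zone Q) ∩ zone R| = 9.3487.
|(zone P ∪ zone Q) ∖ zone R| = 58.5 − 9.3487 = 49.15.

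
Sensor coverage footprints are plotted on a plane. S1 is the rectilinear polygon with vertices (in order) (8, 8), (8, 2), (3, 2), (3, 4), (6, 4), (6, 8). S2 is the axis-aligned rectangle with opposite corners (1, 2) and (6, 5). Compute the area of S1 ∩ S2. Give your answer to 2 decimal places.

6.00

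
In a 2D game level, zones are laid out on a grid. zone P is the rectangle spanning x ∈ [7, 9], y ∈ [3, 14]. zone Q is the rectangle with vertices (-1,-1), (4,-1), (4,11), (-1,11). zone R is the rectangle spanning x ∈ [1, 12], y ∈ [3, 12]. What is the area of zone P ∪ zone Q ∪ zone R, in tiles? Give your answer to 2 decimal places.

139.00

By inclusion–exclusion:
Individual areas: |zone P| = 22, |zone Q| = 60, |zone R| = 99.
|zone P∩zone Q| = 0 (no overlap).
|zone P∩zone R|: x∈[7,9], y∈[3,12] → 2·9 = 18.
|zone Q∩zone R|: x∈[1,4], y∈[3,11] → 3·8 = 24.
|zone P∩zone Q∩zone R| = 0.
|zone P ∪ zone Q ∪ zone R| = 181 − 42 + 0 = 139.00.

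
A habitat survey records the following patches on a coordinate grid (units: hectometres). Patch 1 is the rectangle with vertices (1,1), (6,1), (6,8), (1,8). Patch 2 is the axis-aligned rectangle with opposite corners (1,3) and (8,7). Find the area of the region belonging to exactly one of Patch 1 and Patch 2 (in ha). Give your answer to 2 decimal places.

23.00

|Patch 1∩Patch 2|: x∈[1,6], y∈[3,7] → 5·4 = 20.
|Patch 1 △ Patch 2| = |Patch 1| + |Patch 2| − 2·|Patch 1∩Patch 2| = 35 + 28 − 40 = 23.00.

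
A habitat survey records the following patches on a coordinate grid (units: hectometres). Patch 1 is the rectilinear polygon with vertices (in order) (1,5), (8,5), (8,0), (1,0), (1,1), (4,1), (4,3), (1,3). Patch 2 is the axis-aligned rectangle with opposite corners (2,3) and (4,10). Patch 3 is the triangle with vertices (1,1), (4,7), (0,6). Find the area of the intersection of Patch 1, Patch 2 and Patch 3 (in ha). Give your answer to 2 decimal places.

1.00

The intersection is the polygon with vertices (2,5), (3,5), (2,3).
By the shoelace formula its area is 1.00.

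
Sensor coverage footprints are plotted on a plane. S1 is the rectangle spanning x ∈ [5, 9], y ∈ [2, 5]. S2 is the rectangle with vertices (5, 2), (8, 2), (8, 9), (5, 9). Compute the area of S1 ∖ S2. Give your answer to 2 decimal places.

3.00

|S1∩S2|: x∈[5,8], y∈[2,5] → 3·3 = 9.
|S1| = 12.
|S1 ∖ S2| = |S1| − |S1∩S2| = 12 − 9 = 3.00.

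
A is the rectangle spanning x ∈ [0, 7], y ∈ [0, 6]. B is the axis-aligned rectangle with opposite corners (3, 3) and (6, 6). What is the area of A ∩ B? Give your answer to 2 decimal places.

9.00

|A∩B|: x∈[3,6], y∈[3,6] → 3·3 = 9.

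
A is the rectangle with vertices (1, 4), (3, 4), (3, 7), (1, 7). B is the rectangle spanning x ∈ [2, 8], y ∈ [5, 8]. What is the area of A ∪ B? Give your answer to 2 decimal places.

22.00

By inclusion–exclusion:
Individual areas: |A| = 6, |B| = 18.
|A∩B|: x∈[2,3], y∈[5,7] → 1·2 = 2.
|A ∪ B| = 24 − 2 = 22.00.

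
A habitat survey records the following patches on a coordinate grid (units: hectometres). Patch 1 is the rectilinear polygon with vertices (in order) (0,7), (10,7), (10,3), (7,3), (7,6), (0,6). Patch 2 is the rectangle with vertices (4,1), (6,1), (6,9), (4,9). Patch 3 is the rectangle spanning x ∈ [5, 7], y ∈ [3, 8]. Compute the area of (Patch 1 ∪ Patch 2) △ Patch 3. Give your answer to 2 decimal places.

|Patch 1 ∪ Patch 2| = 33.
|(Patch 1 ∪ Patch 2) ∩ Patch 3| = 6.
|(Patch 1 ∪ Patch 2) △ Patch 3| = 33 + 10 − 12 = 31.00.

31.00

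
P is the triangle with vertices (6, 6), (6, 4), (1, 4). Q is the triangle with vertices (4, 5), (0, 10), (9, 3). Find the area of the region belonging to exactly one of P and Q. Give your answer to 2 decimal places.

|P| = 5, |Q| = 8.5, |P∩Q| = 1.8234.
|P △ Q| = |P| + |Q| − 2·|P∩Q| = 5 + 8.5 − 3.6469 = 9.85.

9.85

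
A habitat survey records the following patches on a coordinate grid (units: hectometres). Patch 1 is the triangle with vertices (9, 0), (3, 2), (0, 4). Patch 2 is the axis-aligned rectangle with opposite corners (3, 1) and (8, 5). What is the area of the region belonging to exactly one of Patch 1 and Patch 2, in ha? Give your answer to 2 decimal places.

|Patch 1| = 3, |Patch 2| = 20, |Patch 1∩Patch 2| = 1.625.
|Patch 1 △ Patch 2| = |Patch 1| + |Patch 2| − 2·|Patch 1∩Patch 2| = 3 + 20 − 3.25 = 19.75.

19.75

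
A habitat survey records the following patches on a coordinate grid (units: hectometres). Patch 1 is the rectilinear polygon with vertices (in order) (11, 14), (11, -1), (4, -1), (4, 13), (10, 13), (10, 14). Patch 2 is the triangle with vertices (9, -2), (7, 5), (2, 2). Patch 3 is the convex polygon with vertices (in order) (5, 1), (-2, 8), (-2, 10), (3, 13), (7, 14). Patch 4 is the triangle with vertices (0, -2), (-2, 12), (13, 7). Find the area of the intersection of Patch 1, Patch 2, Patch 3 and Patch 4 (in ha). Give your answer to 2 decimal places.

The intersection is the polygon with vertices (5.475,4.085), (5.08,1.517), (4.727,1.273), (4,2), (4,3.2).
By the shoelace formula its area is 2.58.

2.58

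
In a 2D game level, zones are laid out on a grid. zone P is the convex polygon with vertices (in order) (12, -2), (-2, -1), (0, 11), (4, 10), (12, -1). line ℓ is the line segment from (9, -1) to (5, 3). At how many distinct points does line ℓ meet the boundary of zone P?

0

The segment lies entirely inside zone P and never meets its boundary.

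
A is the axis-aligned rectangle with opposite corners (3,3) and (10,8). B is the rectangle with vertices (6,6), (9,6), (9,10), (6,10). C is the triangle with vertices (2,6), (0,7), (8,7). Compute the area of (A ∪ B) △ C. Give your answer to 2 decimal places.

40.83

|A ∪ B| = 41.
|(A ∪ B) ∩ C| = 2.0833.
|(A ∪ B) △ C| = 41 + 4 − 4.1667 = 40.83.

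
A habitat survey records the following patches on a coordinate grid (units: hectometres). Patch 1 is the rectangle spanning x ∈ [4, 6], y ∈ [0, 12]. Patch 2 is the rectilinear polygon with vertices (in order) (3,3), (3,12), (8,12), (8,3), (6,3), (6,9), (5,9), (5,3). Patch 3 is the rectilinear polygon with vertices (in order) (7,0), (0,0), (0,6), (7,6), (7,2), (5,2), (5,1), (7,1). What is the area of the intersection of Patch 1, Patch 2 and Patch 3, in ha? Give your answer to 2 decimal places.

3.00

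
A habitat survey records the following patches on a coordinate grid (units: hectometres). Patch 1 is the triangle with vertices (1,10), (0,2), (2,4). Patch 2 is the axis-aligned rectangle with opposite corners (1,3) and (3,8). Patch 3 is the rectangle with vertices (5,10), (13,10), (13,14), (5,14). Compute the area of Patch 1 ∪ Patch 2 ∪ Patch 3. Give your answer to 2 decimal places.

45.83

By inclusion–exclusion:
Individual areas: |Patch 1| = 7, |Patch 2| = 10, |Patch 3| = 32.
|Patch 1∩Patch 2| = 3.1667.
|Patch 1∩Patch 3| = 0.
|Patch 2∩Patch 3| = 0 (no overlap).
|Patch 1∩Patch 2∩Patch 3| = 0.
|Patch 1 ∪ Patch 2 ∪ Patch 3| = 49 − 3.1667 + 0 = 45.83.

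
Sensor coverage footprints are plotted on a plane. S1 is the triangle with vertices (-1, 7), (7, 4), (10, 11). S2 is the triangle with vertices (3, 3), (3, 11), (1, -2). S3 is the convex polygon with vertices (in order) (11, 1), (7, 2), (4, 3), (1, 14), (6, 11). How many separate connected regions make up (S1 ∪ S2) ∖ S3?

(S1 ∪ S2) ∖ S3 splits into 2 disjoint pieces (area 11.5193, area 6.1538).

2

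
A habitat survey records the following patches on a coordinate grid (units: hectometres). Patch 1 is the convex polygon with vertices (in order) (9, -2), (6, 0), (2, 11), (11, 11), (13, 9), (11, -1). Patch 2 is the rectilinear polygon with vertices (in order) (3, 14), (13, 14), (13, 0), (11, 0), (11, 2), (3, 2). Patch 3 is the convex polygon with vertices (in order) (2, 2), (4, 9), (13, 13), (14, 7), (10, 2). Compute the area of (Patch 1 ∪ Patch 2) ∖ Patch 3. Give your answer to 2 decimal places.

|Patch 1 ∪ Patch 2| = 142.2023.
|(Patch 1 ∪ Patch 2) ∩ Patch 3| = 80.625.
|(Patch 1 ∪ Patch 2) ∖ Patch 3| = 142.2023 − 80.625 = 61.58.

61.58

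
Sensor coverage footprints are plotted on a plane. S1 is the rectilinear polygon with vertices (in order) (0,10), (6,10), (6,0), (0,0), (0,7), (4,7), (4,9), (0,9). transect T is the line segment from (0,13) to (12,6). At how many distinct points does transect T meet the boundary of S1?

2

The segment meets the boundary at (6,9.5), (5.143,10).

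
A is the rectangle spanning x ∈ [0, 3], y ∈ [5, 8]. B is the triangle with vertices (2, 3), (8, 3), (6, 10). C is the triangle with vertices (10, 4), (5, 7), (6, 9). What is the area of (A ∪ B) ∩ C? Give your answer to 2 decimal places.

3.31

The region (A ∪ B) ∩ C is the polygon with vertices (7.241,5.655), (5,7), (6,9), (6.444,8.444).
By the shoelace formula its area is 3.31.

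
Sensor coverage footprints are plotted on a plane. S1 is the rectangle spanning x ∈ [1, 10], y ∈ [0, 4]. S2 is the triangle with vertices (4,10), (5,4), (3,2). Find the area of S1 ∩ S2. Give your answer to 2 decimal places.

1.75

The intersection is the polygon with vertices (5,4), (3,2), (3.25,4).
By the shoelace formula its area is 1.75.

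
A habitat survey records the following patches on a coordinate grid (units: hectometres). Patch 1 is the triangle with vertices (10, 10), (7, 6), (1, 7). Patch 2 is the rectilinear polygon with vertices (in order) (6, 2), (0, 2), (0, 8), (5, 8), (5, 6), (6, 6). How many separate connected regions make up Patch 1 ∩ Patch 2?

Patch 1 ∩ Patch 2 is a single connected region.

1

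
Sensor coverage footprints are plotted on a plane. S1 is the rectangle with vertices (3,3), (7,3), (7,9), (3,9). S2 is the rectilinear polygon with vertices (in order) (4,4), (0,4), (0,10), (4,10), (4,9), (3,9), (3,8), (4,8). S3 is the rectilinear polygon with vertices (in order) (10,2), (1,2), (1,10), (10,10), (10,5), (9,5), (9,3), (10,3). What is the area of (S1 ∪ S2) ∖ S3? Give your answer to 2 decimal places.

6.00

|S1 ∪ S2| = 43.
|(S1 ∪ S2) ∩ S3| = 37.
|(S1 ∪ S2) ∖ S3| = 43 − 37 = 6.00.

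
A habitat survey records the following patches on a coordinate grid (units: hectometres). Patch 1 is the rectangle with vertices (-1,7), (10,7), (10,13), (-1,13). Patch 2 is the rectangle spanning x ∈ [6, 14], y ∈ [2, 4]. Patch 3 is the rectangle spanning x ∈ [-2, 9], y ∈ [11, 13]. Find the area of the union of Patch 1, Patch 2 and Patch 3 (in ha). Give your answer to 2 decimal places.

By inclusion–exclusion:
Individual areas: |Patch 1| = 66, |Patch 2| = 16, |Patch 3| = 22.
|Patch 1∩Patch 2| = 0 (no overlap).
|Patch 1∩Patch 3|: x∈[-1,9], y∈[11,13] → 10·2 = 20.
|Patch 2∩Patch 3| = 0 (no overlap).
|Patch 1∩Patch 2∩Patch 3| = 0.
|Patch 1 ∪ Patch 2 ∪ Patch 3| = 104 − 20 + 0 = 84.00.

84.00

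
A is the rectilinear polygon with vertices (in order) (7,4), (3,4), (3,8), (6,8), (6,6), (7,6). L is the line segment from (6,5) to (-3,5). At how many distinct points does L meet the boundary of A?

The segment meets the boundary at (3,5).

1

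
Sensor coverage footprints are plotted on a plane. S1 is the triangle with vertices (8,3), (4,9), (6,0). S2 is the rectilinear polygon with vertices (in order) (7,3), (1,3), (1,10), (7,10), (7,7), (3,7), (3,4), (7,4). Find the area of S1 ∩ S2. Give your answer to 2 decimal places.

2.67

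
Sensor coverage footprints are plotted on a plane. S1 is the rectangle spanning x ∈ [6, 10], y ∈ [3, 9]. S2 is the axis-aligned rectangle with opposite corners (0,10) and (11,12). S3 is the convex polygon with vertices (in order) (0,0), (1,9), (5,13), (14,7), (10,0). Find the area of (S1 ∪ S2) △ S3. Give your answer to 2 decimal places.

|S1 ∪ S2| = 46.
|(S1 ∪ S2) ∩ S3| = 34.
|(S1 ∪ S2) △ S3| = 46 + 124.5 − 68 = 102.50.

102.50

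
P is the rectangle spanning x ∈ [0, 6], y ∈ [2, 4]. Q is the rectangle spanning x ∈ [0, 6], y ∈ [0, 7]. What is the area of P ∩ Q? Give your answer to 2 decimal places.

12.00

|P∩Q|: x∈[0,6], y∈[2,4] → 6·2 = 12.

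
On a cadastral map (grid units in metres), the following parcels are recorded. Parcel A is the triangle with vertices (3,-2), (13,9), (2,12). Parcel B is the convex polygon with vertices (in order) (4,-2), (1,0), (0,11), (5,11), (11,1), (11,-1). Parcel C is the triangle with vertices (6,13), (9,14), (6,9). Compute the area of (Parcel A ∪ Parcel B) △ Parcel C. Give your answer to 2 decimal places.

|Parcel A ∪ Parcel B| = 123.7272.
|(Parcel A ∪ Parcel B) ∩ Parcel C| = 0.9396.
|(Parcel A ∪ Parcel B) △ Parcel C| = 123.7272 + 6 − 1.8793 = 127.85.

127.85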